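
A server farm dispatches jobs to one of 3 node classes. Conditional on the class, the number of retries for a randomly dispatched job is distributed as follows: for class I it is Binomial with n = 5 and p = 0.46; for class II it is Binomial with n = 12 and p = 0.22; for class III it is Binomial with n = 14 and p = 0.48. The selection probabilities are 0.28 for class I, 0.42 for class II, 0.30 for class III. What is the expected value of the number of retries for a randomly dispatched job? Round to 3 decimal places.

3.769

Component means — I: 2.3; II: 2.64; III: 6.72.
E[X] = 0.28·2.3 + 0.42·2.64 + 0.3·6.72 = 3.7688.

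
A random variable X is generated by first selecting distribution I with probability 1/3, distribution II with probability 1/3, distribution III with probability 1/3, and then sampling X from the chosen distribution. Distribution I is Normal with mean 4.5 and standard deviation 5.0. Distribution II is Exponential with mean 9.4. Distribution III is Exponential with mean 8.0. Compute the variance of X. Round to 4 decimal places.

63.3667

Per component, I: μ=4.5, E[X²]=45.25; II: μ=9.4, E[X²]=176.72; III: μ=8, E[X²]=128.
E[X] = 0.333333·4.5 + 0.333333·9.4 + 0.333333·8 = 7.3.
E[X²] = 0.333333·45.25 + 0.333333·176.72 + 0.333333·128 = 116.657.
Var(X) = E[X²] − (E[X])² = 116.657 − 53.29 = 63.3667.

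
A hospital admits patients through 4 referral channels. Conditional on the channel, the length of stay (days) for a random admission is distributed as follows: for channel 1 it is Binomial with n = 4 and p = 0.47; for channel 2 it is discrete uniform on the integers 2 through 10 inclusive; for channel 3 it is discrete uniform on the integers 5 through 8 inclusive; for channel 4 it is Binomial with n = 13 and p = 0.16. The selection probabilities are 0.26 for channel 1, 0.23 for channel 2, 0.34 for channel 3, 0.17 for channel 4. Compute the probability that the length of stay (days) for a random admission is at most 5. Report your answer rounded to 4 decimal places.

Conditional on each channel, P(X ≤ 5): 1: 1; 2: 0.444444; 3: 0.25; 4: 0.989629.
By total probability, P(X ≤ 5) = 0.26·1 + 0.23·0.444444 + 0.34·0.25 + 0.17·0.989629 = 0.615459.

0.6155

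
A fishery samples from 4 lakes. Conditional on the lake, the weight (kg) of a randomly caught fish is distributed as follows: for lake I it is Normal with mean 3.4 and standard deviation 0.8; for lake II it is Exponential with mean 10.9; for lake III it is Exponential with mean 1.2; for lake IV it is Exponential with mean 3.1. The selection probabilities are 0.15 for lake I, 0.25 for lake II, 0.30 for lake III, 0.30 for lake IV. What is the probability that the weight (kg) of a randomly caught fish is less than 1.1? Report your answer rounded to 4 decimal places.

0.2940

Conditional on each lake, P(X < 1.1): I: 0.00202014; II: 0.0959923; III: 0.60015; IV: 0.298713.
By total probability, P(X < 1.1) = 0.15·0.00202014 + 0.25·0.0959923 + 0.3·0.60015 + 0.3·0.298713 = 0.29396.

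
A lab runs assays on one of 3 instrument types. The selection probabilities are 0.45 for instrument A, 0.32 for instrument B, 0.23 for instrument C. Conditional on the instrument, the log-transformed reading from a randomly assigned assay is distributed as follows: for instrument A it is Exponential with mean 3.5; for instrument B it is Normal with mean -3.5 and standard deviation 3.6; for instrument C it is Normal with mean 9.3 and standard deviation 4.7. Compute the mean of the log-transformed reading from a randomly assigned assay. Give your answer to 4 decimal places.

2.5940

Component means — A: 3.5; B: -3.5; C: 9.3.
E[X] = 0.45·3.5 + 0.32·-3.5 + 0.23·9.3 = 2.594.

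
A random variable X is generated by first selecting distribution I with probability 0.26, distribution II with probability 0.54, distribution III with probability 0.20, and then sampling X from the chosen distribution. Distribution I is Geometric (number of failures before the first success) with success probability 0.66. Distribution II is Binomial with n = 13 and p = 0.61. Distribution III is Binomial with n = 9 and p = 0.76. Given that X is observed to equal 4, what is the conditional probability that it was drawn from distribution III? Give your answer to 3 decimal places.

Likelihoods P(X=4 | ·): I: 0.00881982; II: 0.0206636; III: 0.033472.
Posterior ∝ prior × likelihood. Numerator for III: 0.2·0.033472 = 0.00669439.
Normalizing constant: 0.26·0.00881982 + 0.54·0.0206636 + 0.2·0.033472 = 0.0201459.
P(III | observation) = 0.00669439 / 0.0201459 = 0.332295.

0.332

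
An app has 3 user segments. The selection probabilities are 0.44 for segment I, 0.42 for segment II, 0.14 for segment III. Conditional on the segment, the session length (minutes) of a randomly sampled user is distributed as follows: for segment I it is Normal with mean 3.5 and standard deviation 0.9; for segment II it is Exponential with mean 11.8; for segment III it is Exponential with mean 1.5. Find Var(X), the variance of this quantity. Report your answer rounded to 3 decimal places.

Per component, I: μ=3.5, E[X²]=13.06; II: μ=11.8, E[X²]=278.48; III: μ=1.5, E[X²]=4.5.
E[X] = 0.44·3.5 + 0.42·11.8 + 0.14·1.5 = 6.706.
E[X²] = 0.44·13.06 + 0.42·278.48 + 0.14·4.5 = 123.338.
Var(X) = E[X²] − (E[X])² = 123.338 − 44.9704 = 78.3676.

78.368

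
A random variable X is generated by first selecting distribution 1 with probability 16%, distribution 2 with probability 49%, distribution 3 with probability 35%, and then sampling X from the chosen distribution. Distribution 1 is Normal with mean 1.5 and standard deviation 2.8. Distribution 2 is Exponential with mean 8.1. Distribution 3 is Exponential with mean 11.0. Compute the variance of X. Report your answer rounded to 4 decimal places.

85.6647

Per component, 1: μ=1.5, E[X²]=10.09; 2: μ=8.1, E[X²]=131.22; 3: μ=11, E[X²]=242.
E[X] = 0.16·1.5 + 0.49·8.1 + 0.35·11 = 8.059.
E[X²] = 0.16·10.09 + 0.49·131.22 + 0.35·242 = 150.612.
Var(X) = E[X²] − (E[X])² = 150.612 − 64.9475 = 85.6647.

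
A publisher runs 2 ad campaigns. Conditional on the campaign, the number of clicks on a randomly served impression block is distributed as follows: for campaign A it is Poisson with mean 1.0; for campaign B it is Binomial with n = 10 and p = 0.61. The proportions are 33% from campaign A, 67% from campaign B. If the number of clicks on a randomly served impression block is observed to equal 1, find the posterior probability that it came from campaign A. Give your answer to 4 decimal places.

Likelihoods P(X=1 | ·): A: 0.367879; B: 0.00127324.
Posterior ∝ prior × likelihood. Numerator for A: 0.33·0.367879 = 0.1214.
Normalizing constant: 0.33·0.367879 + 0.67·0.00127324 = 0.122253.
P(A | observation) = 0.1214 / 0.122253 = 0.993022.

0.9930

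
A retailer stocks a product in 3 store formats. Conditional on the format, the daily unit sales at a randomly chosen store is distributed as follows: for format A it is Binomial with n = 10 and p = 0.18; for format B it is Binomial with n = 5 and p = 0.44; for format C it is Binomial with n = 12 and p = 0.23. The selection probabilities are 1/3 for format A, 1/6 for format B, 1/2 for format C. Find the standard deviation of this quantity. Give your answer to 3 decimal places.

1.396

Per component, A: μ=1.8, E[X²]=4.716; B: μ=2.2, E[X²]=6.072; C: μ=2.76, E[X²]=9.7428.
E[X] = 0.333333·1.8 + 0.166667·2.2 + 0.5·2.76 = 2.34667.
E[X²] = 0.333333·4.716 + 0.166667·6.072 + 0.5·9.7428 = 7.4554.
Var(X) = E[X²] − (E[X])² = 7.4554 − 5.50684 = 1.94856.
SD(X) = √1.94856 = 1.39591.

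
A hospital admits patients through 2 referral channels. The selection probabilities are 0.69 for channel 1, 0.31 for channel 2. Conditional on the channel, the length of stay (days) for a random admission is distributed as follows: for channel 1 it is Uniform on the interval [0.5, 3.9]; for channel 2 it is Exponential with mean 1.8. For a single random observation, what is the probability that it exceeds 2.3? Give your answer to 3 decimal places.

0.411

Conditional on each channel, P(X > 2.3): 1: 0.470588; 2: 0.278656.
By total probability, P(X > 2.3) = 0.69·0.470588 + 0.31·0.278656 = 0.411089.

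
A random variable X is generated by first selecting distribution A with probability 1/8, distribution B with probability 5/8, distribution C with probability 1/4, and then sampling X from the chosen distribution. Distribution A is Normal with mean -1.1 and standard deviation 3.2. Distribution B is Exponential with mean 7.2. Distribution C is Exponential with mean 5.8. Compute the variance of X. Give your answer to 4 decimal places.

Per component, A: μ=-1.1, E[X²]=11.45; B: μ=7.2, E[X²]=103.68; C: μ=5.8, E[X²]=67.28.
E[X] = 0.125·-1.1 + 0.625·7.2 + 0.25·5.8 = 5.8125.
E[X²] = 0.125·11.45 + 0.625·103.68 + 0.25·67.28 = 83.0513.
Var(X) = E[X²] − (E[X])² = 83.0513 − 33.7852 = 49.2661.

49.2661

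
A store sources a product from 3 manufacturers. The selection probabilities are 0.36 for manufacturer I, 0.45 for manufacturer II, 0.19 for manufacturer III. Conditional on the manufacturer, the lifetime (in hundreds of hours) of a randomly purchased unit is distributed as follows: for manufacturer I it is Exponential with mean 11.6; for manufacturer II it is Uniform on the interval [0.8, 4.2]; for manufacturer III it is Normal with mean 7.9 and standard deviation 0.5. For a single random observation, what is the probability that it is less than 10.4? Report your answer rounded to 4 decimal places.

0.8531

Conditional on each manufacturer, P(X < 10.4): I: 0.592026; II: 1; III: 1.
By total probability, P(X < 10.4) = 0.36·0.592026 + 0.45·1 + 0.19·1 = 0.853129.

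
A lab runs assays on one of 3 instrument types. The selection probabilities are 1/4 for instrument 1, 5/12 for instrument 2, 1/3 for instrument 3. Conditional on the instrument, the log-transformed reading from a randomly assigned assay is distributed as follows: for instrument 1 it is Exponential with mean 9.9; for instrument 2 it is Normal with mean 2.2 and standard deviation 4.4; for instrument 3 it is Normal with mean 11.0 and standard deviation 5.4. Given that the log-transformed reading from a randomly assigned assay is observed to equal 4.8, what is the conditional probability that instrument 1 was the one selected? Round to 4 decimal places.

Likelihoods f(4.8 | ·): 1: 0.0622011; 2: 0.0761439; 3: 0.0382176.
Posterior ∝ prior × likelihood. Numerator for 1: 0.25·0.0622011 = 0.0155503.
Normalizing constant: 0.25·0.0622011 + 0.416667·0.0761439 + 0.333333·0.0382176 = 0.0600161.
P(1 | observation) = 0.0155503 / 0.0600161 = 0.259102.

0.2591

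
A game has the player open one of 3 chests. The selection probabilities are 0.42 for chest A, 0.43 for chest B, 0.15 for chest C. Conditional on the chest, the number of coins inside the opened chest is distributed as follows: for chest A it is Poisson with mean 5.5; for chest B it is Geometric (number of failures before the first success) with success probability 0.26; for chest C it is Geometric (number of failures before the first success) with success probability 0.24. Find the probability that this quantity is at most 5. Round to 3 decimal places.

Conditional on each chest, P(X ≤ 5): A: 0.528919; B: 0.835794; C: 0.8073.
By total probability, P(X ≤ 5) = 0.42·0.528919 + 0.43·0.835794 + 0.15·0.8073 = 0.702632.

0.703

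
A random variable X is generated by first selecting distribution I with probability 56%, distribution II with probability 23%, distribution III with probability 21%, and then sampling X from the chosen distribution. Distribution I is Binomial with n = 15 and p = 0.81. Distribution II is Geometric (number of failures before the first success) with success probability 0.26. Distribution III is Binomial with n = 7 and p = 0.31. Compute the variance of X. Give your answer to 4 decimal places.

Per component, I: μ=12.15, E[X²]=149.931; II: μ=2.84615, E[X²]=19.0473; III: μ=2.17, E[X²]=6.2062.
E[X] = 0.56·12.15 + 0.23·2.84615 + 0.21·2.17 = 7.91432.
E[X²] = 0.56·149.931 + 0.23·19.0473 + 0.21·6.2062 = 89.6455.
Var(X) = E[X²] − (E[X])² = 89.6455 − 62.6364 = 27.0092.

27.0092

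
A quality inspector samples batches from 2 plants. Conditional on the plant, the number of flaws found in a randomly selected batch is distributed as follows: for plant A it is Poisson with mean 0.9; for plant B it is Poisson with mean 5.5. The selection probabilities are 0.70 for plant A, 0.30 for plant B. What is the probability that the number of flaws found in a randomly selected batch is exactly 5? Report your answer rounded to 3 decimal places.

0.053

Conditional on each plant, P(X = 5): A: 0.00200063; B: 0.171401.
By total probability, P(X = 5) = 0.7·0.00200063 + 0.3·0.171401 = 0.0528206.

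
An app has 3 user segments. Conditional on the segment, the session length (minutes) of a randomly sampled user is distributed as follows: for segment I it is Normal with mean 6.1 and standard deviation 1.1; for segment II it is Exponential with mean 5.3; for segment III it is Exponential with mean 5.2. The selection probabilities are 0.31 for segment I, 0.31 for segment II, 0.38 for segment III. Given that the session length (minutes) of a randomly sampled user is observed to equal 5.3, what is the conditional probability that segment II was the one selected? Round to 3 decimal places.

0.160

Likelihoods f(5.3 | ·): I: 0.278396; II: 0.0694112; III: 0.0693985.
Posterior ∝ prior × likelihood. Numerator for II: 0.31·0.0694112 = 0.0215175.
Normalizing constant: 0.31·0.278396 + 0.31·0.0694112 + 0.38·0.0693985 = 0.134192.
P(II | observation) = 0.0215175 / 0.134192 = 0.160349.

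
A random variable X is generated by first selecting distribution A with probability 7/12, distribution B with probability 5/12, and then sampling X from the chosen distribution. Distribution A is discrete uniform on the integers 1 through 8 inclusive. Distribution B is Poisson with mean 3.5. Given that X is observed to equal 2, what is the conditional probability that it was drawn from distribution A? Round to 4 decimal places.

0.4862

Likelihoods P(X=2 | ·): A: 0.125; B: 0.184959.
Posterior ∝ prior × likelihood. Numerator for A: 0.583333·0.125 = 0.0729167.
Normalizing constant: 0.583333·0.125 + 0.416667·0.184959 = 0.149983.
P(A | observation) = 0.0729167 / 0.149983 = 0.486167.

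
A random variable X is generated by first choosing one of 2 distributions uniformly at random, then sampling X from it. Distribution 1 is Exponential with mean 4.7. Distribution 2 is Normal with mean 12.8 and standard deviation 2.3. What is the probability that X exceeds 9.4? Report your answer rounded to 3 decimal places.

Conditional on each component, P(X > 9.4): 1: 0.135335; 2: 0.930331.
By total probability, P(X > 9.4) = 0.5·0.135335 + 0.5·0.930331 = 0.532833.

0.533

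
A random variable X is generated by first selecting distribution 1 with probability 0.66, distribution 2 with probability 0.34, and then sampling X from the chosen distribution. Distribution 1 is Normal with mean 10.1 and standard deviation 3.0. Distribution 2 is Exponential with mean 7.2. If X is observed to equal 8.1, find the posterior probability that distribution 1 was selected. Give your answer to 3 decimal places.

0.821

Likelihoods f(8.1 | ·): 1: 0.106483; 2: 0.0450906.
Posterior ∝ prior × likelihood. Numerator for 1: 0.66·0.106483 = 0.0702786.
Normalizing constant: 0.66·0.106483 + 0.34·0.0450906 = 0.0856094.
P(1 | observation) = 0.0702786 / 0.0856094 = 0.820921.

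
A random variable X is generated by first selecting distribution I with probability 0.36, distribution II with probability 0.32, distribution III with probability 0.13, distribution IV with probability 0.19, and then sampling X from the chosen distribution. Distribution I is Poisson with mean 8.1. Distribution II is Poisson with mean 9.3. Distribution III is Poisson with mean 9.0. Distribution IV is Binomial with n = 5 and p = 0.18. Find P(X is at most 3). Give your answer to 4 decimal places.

0.2117

Conditional on each component, P(X ≤ 3): I: 0.0396053; II: 0.0171516; III: 0.0212265; IV: 0.995507.
By total probability, P(X ≤ 3) = 0.36·0.0396053 + 0.32·0.0171516 + 0.13·0.0212265 + 0.19·0.995507 = 0.211652.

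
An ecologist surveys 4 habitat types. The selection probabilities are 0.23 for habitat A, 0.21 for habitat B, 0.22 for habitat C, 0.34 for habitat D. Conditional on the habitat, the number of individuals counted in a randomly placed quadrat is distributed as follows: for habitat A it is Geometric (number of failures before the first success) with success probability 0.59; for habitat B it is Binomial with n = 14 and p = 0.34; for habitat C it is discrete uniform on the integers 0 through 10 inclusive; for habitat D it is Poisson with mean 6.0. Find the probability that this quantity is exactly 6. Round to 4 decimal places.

0.1103

Conditional on each habitat, P(X = 6): A: 0.00280256; B: 0.167025; C: 0.0909091; D: 0.160623.
By total probability, P(X = 6) = 0.23·0.00280256 + 0.21·0.167025 + 0.22·0.0909091 + 0.34·0.160623 = 0.110332.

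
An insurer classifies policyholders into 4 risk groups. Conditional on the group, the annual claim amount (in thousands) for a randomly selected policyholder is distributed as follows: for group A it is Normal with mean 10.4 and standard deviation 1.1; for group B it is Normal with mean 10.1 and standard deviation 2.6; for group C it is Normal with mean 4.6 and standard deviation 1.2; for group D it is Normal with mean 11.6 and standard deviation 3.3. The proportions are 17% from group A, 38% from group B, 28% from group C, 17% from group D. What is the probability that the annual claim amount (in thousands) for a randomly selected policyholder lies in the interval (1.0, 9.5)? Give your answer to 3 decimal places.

0.514

Conditional on each group, P(1.0 < X < 9.5): A: 0.206627; B: 0.408514; C: 0.998628; D: 0.261611.
By total probability, P(1.0 < X < 9.5) = 0.17·0.206627 + 0.38·0.408514 + 0.28·0.998628 + 0.17·0.261611 = 0.514452.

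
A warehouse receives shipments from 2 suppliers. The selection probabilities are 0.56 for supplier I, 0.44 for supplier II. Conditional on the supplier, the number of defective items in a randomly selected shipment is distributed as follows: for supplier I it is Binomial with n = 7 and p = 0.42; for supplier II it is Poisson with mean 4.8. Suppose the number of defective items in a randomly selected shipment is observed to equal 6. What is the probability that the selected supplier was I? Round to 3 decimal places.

Likelihoods P(X=6 | ·): I: 0.0222855; II: 0.139798.
Posterior ∝ prior × likelihood. Numerator for I: 0.56·0.0222855 = 0.0124799.
Normalizing constant: 0.56·0.0222855 + 0.44·0.139798 = 0.073991.
P(I | observation) = 0.0124799 / 0.073991 = 0.168667.

0.169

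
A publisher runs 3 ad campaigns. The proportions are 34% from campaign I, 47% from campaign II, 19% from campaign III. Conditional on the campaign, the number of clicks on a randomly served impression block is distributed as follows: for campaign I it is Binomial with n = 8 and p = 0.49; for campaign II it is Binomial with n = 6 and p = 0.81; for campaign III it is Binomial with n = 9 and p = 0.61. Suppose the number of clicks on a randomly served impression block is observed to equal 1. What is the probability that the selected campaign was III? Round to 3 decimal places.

0.043

Likelihoods P(X=1 | ·): I: 0.0351785; II: 0.00120338; III: 0.00293825.
Posterior ∝ prior × likelihood. Numerator for III: 0.19·0.00293825 = 0.000558268.
Normalizing constant: 0.34·0.0351785 + 0.47·0.00120338 + 0.19·0.00293825 = 0.0130845.
P(III | observation) = 0.000558268 / 0.0130845 = 0.0426662.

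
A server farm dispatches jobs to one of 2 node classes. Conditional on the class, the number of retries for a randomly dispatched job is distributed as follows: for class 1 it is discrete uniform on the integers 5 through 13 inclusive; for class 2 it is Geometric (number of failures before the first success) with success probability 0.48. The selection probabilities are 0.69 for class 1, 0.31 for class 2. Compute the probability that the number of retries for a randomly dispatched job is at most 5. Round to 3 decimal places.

0.381

Conditional on each class, P(X ≤ 5): 1: 0.111111; 2: 0.980229.
By total probability, P(X ≤ 5) = 0.69·0.111111 + 0.31·0.980229 = 0.380538.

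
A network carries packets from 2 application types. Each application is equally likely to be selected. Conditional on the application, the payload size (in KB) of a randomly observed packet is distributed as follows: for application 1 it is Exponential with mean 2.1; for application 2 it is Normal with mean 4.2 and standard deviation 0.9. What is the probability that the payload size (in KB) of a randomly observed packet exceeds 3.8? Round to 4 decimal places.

Conditional on each application, P(X > 3.8): 1: 0.163732; 2: 0.671639.
By total probability, P(X > 3.8) = 0.5·0.163732 + 0.5·0.671639 = 0.417686.

0.4177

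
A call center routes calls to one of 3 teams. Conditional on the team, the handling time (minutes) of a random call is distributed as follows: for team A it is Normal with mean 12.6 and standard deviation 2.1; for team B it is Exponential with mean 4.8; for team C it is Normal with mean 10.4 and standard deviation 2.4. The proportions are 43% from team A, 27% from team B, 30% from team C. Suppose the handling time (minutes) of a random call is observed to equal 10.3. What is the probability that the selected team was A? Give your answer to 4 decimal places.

0.4429

Likelihoods f(10.3 | ·): A: 0.104283; B: 0.0243689; C: 0.166082.
Posterior ∝ prior × likelihood. Numerator for A: 0.43·0.104283 = 0.0448416.
Normalizing constant: 0.43·0.104283 + 0.27·0.0243689 + 0.3·0.166082 = 0.101246.
P(A | observation) = 0.0448416 / 0.101246 = 0.442899.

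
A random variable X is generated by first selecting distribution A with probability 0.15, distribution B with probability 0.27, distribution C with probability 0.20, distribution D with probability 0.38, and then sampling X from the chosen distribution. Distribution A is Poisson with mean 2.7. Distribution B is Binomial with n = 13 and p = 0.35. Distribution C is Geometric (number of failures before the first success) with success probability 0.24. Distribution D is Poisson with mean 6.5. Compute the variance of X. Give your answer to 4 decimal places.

8.6186

Per component, A: μ=2.7, E[X²]=9.99; B: μ=4.55, E[X²]=23.66; C: μ=3.16667, E[X²]=23.2222; D: μ=6.5, E[X²]=48.75.
E[X] = 0.15·2.7 + 0.27·4.55 + 0.2·3.16667 + 0.38·6.5 = 4.73683.
E[X²] = 0.15·9.99 + 0.27·23.66 + 0.2·23.2222 + 0.38·48.75 = 31.0561.
Var(X) = E[X²] − (E[X])² = 31.0561 − 22.4376 = 8.61855.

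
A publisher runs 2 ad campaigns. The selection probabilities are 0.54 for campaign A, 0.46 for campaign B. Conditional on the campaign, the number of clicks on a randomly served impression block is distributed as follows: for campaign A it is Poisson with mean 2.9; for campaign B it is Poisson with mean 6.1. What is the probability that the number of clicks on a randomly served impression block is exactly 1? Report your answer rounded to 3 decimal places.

0.092

Conditional on each campaign, P(X = 1): A: 0.159567; B: 0.0136815.
By total probability, P(X = 1) = 0.54·0.159567 + 0.46·0.0136815 = 0.0924598.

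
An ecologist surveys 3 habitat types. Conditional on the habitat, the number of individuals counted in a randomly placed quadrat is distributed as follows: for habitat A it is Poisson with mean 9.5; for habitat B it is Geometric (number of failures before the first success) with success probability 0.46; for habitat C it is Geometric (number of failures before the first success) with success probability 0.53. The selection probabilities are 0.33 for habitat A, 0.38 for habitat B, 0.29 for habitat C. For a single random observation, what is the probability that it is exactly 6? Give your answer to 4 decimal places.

0.0312

Conditional on each habitat, P(X = 6): A: 0.0764208; B: 0.0114057; C: 0.00571298.
By total probability, P(X = 6) = 0.33·0.0764208 + 0.38·0.0114057 + 0.29·0.00571298 = 0.0312098.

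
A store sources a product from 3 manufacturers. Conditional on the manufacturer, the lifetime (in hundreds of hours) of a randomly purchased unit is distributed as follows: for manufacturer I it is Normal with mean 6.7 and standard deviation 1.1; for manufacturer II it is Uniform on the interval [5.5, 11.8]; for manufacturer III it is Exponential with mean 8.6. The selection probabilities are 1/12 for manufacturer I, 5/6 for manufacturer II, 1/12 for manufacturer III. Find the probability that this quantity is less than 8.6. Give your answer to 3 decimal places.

0.543

Conditional on each manufacturer, P(X < 8.6): I: 0.957941; II: 0.492063; III: 0.632121.
By total probability, P(X < 8.6) = 0.0833333·0.957941 + 0.833333·0.492063 + 0.0833333·0.632121 = 0.542558.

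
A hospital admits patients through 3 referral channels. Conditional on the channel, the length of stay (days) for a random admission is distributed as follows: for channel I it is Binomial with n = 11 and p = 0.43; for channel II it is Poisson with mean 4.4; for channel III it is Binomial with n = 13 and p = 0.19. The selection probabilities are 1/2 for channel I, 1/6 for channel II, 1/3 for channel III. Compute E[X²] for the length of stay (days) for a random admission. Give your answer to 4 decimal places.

For each component E[X²] = Var + (mean)², giving I: 25.069; II: 23.76; III: 8.1016.
Overall E[X²] = 0.5·25.069 + 0.166667·23.76 + 0.333333·8.1016 = 19.195.

19.1950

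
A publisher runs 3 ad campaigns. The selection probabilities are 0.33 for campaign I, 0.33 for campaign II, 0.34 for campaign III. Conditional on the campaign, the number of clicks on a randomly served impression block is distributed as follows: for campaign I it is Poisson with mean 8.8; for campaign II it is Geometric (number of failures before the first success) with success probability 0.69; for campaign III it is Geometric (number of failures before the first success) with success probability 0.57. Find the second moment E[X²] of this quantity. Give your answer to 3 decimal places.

29.384

For each component E[X²] = Var + (mean)², giving I: 86.24; II: 0.852972; III: 1.89258.
Overall E[X²] = 0.33·86.24 + 0.33·0.852972 + 0.34·1.89258 = 29.3842.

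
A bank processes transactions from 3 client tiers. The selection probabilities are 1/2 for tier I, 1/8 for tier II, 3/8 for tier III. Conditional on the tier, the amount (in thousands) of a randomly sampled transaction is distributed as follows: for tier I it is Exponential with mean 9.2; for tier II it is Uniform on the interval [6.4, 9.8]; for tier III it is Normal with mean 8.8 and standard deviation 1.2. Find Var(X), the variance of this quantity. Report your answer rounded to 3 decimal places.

Per component, I: μ=9.2, E[X²]=169.28; II: μ=8.1, E[X²]=66.5733; III: μ=8.8, E[X²]=78.88.
E[X] = 0.5·9.2 + 0.125·8.1 + 0.375·8.8 = 8.9125.
E[X²] = 0.5·169.28 + 0.125·66.5733 + 0.375·78.88 = 122.542.
Var(X) = E[X²] − (E[X])² = 122.542 − 79.4327 = 43.109.

43.109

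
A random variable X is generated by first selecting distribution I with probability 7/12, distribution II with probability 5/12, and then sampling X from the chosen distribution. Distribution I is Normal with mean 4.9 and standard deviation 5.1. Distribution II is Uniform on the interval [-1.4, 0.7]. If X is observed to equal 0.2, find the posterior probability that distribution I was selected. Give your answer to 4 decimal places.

0.1307

Likelihoods f(0.2 | ·): I: 0.0511587; II: 0.47619.
Posterior ∝ prior × likelihood. Numerator for I: 0.583333·0.0511587 = 0.0298426.
Normalizing constant: 0.583333·0.0511587 + 0.416667·0.47619 = 0.228255.
P(I | observation) = 0.0298426 / 0.228255 = 0.130742.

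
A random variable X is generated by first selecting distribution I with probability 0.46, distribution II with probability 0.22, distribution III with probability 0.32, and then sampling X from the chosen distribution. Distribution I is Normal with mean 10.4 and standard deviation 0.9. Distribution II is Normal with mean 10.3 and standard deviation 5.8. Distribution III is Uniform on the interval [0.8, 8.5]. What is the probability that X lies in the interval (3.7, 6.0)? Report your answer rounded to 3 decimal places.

Conditional on each component, P(3.7 < X < 6.0): I: 5.07033e-07; II: 0.101657; III: 0.298701.
By total probability, P(3.7 < X < 6.0) = 0.46·5.07033e-07 + 0.22·0.101657 + 0.32·0.298701 = 0.117949.

0.118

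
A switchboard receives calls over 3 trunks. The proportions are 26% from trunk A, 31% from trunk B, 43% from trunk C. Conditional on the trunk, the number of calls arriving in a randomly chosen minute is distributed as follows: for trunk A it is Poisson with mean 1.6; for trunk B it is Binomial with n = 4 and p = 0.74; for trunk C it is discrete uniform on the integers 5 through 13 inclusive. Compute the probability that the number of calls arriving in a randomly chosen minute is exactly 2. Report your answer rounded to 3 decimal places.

Conditional on each trunk, P(X = 2): A: 0.258428; B: 0.222107; C: 0.
By total probability, P(X = 2) = 0.26·0.258428 + 0.31·0.222107 + 0.43·0 = 0.136044.

0.136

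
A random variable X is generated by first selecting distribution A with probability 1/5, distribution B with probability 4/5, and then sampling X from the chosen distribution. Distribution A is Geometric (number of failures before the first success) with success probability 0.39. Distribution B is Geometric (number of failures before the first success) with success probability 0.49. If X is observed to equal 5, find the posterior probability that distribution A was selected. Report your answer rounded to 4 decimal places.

0.3275

Likelihoods P(X=5 | ·): A: 0.0329393; B: 0.0169062.
Posterior ∝ prior × likelihood. Numerator for A: 0.2·0.0329393 = 0.00658785.
Normalizing constant: 0.2·0.0329393 + 0.8·0.0169062 = 0.0201128.
P(A | observation) = 0.00658785 / 0.0201128 = 0.327545.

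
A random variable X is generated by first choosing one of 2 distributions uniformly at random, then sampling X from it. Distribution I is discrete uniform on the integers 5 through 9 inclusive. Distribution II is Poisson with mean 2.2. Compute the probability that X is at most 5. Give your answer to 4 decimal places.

0.5875

Conditional on each component, P(X ≤ 5): I: 0.2; II: 0.97509.
By total probability, P(X ≤ 5) = 0.5·0.2 + 0.5·0.97509 = 0.587545.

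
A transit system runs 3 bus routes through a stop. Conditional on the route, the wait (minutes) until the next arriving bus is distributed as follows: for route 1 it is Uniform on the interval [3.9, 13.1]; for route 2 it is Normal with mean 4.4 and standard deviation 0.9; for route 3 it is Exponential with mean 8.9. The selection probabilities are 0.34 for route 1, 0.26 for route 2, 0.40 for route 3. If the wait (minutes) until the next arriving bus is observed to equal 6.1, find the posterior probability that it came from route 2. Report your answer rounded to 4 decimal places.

Likelihoods f(6.1 | ·): 1: 0.108696; 2: 0.0744574; 3: 0.0566171.
Posterior ∝ prior × likelihood. Numerator for 2: 0.26·0.0744574 = 0.0193589.
Normalizing constant: 0.34·0.108696 + 0.26·0.0744574 + 0.4·0.0566171 = 0.0789623.
P(2 | observation) = 0.0193589 / 0.0789623 = 0.245167.

0.2452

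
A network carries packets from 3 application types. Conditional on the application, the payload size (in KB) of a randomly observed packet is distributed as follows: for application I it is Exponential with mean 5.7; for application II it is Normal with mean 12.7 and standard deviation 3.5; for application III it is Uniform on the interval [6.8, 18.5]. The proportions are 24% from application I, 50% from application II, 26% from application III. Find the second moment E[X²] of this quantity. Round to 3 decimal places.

For each component E[X²] = Var + (mean)², giving I: 64.98; II: 173.54; III: 171.43.
Overall E[X²] = 0.24·64.98 + 0.5·173.54 + 0.26·171.43 = 146.937.

146.937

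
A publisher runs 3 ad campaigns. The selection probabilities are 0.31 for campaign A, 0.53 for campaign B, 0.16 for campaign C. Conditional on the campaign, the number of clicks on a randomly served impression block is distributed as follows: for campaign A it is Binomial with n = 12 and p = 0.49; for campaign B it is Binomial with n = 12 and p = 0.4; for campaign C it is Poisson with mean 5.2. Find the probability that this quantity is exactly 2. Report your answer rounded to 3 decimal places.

Conditional on each campaign, P(X = 2): A: 0.0188642; B: 0.0638523; C: 0.074584.
By total probability, P(X = 2) = 0.31·0.0188642 + 0.53·0.0638523 + 0.16·0.074584 = 0.051623.

0.052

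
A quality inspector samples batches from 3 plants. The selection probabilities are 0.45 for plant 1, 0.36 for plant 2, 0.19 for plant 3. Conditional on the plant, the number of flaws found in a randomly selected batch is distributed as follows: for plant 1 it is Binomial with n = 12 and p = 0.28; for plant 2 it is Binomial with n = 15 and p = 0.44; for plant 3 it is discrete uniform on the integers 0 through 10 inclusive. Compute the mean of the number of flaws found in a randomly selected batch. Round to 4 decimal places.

Component means — 1: 3.36; 2: 6.6; 3: 5.
E[X] = 0.45·3.36 + 0.36·6.6 + 0.19·5 = 4.838.

4.8380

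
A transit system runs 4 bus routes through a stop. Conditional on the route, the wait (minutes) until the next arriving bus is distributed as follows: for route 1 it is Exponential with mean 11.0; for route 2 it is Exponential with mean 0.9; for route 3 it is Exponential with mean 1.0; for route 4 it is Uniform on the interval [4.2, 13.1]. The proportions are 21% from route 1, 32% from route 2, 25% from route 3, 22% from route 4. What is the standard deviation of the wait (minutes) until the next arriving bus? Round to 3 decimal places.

6.869

Per component, 1: μ=11, E[X²]=242; 2: μ=0.9, E[X²]=1.62; 3: μ=1, E[X²]=2; 4: μ=8.65, E[X²]=81.4233.
E[X] = 0.21·11 + 0.32·0.9 + 0.25·1 + 0.22·8.65 = 4.751.
E[X²] = 0.21·242 + 0.32·1.62 + 0.25·2 + 0.22·81.4233 = 69.7515.
Var(X) = E[X²] − (E[X])² = 69.7515 − 22.572 = 47.1795.
SD(X) = √47.1795 = 6.86874.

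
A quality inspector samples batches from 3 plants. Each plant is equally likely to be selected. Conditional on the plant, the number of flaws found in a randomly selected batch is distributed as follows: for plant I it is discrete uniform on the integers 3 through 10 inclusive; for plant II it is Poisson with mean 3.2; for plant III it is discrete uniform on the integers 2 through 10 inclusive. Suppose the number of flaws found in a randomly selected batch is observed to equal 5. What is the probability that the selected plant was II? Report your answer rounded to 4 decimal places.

Likelihoods P(X=5 | ·): I: 0.125; II: 0.113979; III: 0.111111.
Posterior ∝ prior × likelihood. Numerator for II: 0.333333·0.113979 = 0.0379931.
Normalizing constant: 0.333333·0.125 + 0.333333·0.113979 + 0.333333·0.111111 = 0.116697.
P(II | observation) = 0.0379931 / 0.116697 = 0.325571.

0.3256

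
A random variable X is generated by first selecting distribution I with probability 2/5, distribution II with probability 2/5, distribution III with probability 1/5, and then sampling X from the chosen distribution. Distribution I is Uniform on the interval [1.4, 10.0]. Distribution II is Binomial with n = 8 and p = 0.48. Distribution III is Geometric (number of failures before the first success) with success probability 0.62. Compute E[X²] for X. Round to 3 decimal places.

22.431

For each component E[X²] = Var + (mean)², giving I: 38.6533; II: 16.7424; III: 1.3642.
Overall E[X²] = 0.4·38.6533 + 0.4·16.7424 + 0.2·1.3642 = 22.4311.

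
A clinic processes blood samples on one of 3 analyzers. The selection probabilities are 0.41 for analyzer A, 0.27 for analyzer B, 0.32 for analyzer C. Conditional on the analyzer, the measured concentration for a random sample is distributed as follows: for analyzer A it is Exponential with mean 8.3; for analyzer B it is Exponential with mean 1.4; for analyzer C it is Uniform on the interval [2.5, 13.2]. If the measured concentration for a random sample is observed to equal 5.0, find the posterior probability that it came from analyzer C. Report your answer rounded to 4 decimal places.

Likelihoods f(5.0 | ·): A: 0.0659627; B: 0.0200826; C: 0.0934579.
Posterior ∝ prior × likelihood. Numerator for C: 0.32·0.0934579 = 0.0299065.
Normalizing constant: 0.41·0.0659627 + 0.27·0.0200826 + 0.32·0.0934579 = 0.0623736.
P(C | observation) = 0.0299065 / 0.0623736 = 0.479475.

0.4795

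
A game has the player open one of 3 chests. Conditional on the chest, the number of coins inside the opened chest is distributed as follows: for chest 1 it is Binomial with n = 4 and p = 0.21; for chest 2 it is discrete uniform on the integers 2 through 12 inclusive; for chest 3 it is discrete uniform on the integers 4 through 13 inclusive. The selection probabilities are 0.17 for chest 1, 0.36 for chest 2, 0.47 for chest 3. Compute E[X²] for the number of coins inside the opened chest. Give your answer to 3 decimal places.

For each component E[X²] = Var + (mean)², giving 1: 1.3692; 2: 59; 3: 80.5.
Overall E[X²] = 0.17·1.3692 + 0.36·59 + 0.47·80.5 = 59.3078.

59.308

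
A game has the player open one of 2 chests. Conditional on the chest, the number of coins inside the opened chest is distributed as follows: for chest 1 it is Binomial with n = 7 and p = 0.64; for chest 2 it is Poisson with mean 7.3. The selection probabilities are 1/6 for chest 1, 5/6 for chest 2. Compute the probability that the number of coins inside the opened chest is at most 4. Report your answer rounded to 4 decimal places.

0.2046

Conditional on each chest, P(X ≤ 4): 1: 0.490617; 2: 0.14734.
By total probability, P(X ≤ 4) = 0.166667·0.490617 + 0.833333·0.14734 = 0.204553.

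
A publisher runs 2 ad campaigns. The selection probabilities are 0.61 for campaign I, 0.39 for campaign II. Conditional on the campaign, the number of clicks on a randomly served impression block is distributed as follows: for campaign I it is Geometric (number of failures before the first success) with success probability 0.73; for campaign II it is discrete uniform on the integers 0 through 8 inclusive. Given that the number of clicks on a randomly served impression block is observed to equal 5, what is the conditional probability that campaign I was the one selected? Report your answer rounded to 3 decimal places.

Likelihoods P(X=5 | ·): I: 0.00104747; II: 0.111111.
Posterior ∝ prior × likelihood. Numerator for I: 0.61·0.00104747 = 0.000638957.
Normalizing constant: 0.61·0.00104747 + 0.39·0.111111 = 0.0439723.
P(I | observation) = 0.000638957 / 0.0439723 = 0.0145309.

0.015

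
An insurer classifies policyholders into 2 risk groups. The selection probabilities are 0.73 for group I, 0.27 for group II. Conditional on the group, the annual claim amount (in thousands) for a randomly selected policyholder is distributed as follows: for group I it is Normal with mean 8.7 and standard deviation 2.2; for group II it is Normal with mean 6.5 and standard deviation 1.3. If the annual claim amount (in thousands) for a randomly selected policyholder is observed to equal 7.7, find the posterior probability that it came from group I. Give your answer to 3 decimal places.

Likelihoods f(7.7 | ·): I: 0.163539; II: 0.20042.
Posterior ∝ prior × likelihood. Numerator for I: 0.73·0.163539 = 0.119384.
Normalizing constant: 0.73·0.163539 + 0.27·0.20042 = 0.173497.
P(I | observation) = 0.119384 / 0.173497 = 0.688102.

0.688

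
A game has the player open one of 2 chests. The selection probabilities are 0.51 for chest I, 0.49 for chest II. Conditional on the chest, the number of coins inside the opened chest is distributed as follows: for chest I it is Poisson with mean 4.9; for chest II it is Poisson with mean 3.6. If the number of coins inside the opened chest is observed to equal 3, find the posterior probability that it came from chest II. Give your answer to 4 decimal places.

Likelihoods P(X=3 | ·): I: 0.146014; II: 0.212469.
Posterior ∝ prior × likelihood. Numerator for II: 0.49·0.212469 = 0.10411.
Normalizing constant: 0.51·0.146014 + 0.49·0.212469 = 0.178577.
P(II | observation) = 0.10411 / 0.178577 = 0.582997.

0.5830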